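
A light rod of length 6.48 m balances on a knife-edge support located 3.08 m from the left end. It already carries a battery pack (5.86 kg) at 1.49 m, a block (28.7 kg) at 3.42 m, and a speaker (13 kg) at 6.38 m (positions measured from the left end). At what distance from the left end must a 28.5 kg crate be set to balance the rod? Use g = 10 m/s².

x ≈ 1.56 m from the left end

Sum moments about the knife-edge support (at 3.08 m from the left end) (the support reaction has zero arm there).
Battery pack: 5.86 × 10 = 58.6 N down at 1.49 m → arm 1.59 m, τ = 58.6 × 1.59 = 93.17 N·m counterclockwise.
Block: 28.7 × 10 = 287 N down at 3.42 m → arm 0.34 m, τ = 287 × 0.34 = 97.58 N·m clockwise.
Speaker: 13 × 10 = 130 N down at 6.38 m → arm 3.3 m, τ = 130 × 3.3 = 429 N·m clockwise.
Net moment of existing loads = 433.4 N·m clockwise.
The crate weighs 28.5 × 10 = 285 N and must supply an equal counterclockwise moment, so its lever arm about the knife-edge support is 433.4 / 285 = 1.52 m.
That puts it at 3.08 − 1.52 = 1.56 m from the left end.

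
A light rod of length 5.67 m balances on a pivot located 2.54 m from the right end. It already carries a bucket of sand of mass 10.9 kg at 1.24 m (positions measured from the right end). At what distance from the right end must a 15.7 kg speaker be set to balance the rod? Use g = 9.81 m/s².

x ≈ 3.44 m from the right end

Choose the pivot (at 2.54 m from the right end) as the axis so the support reaction has zero arm there.
Bucket of sand: 10.9 × 9.81 = 106.9 N down at 1.24 m → arm 1.3 m, τ = 106.9 × 1.3 = 139 N·m clockwise.
Net moment of existing loads = 139 N·m clockwise.
The speaker weighs 15.7 × 9.81 = 154 N and must supply an equal counterclockwise moment, so its lever arm about the pivot is 139 / 154 = 0.903 m.
That puts it at 2.54 + 0.903 = 3.44 m from the right end.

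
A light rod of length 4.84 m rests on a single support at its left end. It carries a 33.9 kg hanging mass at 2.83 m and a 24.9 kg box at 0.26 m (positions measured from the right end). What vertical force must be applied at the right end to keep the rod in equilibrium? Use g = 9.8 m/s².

F ≈ 369 N

Choose the left end as the axis so the unknown pivot reaction has zero arm there.
Hanging mass: 33.9 × 9.8 = 332.2 N down at 2.83 m → arm 2.01 m, τ = 332.2 × 2.01 = 667.7 N·m clockwise.
Box: 24.9 × 9.8 = 244 N down at 0.26 m → arm 4.58 m, τ = 244 × 4.58 = 1118 N·m clockwise.
Net moment of the loads = 1786 N·m clockwise.
The upward force F acts at the right end, arm 4.84 m, giving F × 4.84 counterclockwise.
Balancing moments: F × 4.84 = 1786, giving F = 1786 / 4.84 = 369 N.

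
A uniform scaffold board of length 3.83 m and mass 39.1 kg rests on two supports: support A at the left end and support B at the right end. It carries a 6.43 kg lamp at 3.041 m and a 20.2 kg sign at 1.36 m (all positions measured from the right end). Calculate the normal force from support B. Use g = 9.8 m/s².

About support A:
Beam weight: 39.1 × 9.8 = 383.2 N down at 1.915 m → arm 1.915 m, τ = 383.2 × 1.915 = 733.8 N·m clockwise.
Lamp: 6.43 × 9.8 = 63.01 N down at 3.041 m → arm 0.789 m, τ = 63.01 × 0.789 = 49.71 N·m clockwise.
Sign: 20.2 × 9.8 = 198 N down at 1.36 m → arm 2.47 m, τ = 198 × 2.47 = 489.1 N·m clockwise.
Net load moment about support A = 1273 N·m clockwise.
Reaction R at support B is upward at 0 m, arm 3.83 m → moment R × 3.83 counterclockwise.
Στ = 0 ⇒ R × 3.83 = 1273 ⇒ R = 332 N.

R_B ≈ 332 N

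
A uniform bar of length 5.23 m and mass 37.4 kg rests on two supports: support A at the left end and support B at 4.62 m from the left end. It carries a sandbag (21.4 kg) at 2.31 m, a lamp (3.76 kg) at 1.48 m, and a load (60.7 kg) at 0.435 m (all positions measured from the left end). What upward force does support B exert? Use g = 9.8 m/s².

R_B ≈ 380 N

About support A:
Beam weight: 37.4 × 9.8 = 366.5 N down at 2.615 m → arm 2.615 m, τ = 366.5 × 2.615 = 958.4 N·m clockwise.
Sandbag: 21.4 × 9.8 = 209.7 N down at 2.31 m → arm 2.31 m, τ = 209.7 × 2.31 = 484.4 N·m clockwise.
Lamp: 3.76 × 9.8 = 36.85 N down at 1.48 m → arm 1.48 m, τ = 36.85 × 1.48 = 54.54 N·m clockwise.
Load: 60.7 × 9.8 = 594.9 N down at 0.435 m → arm 0.435 m, τ = 594.9 × 0.435 = 258.8 N·m clockwise.
Net load moment about support A = 1756 N·m clockwise.
Reaction R at support B is upward at 4.62 m, arm 4.62 m → moment R × 4.62 counterclockwise.
Balancing moments: R × 4.62 = 1756, giving R = 380 N.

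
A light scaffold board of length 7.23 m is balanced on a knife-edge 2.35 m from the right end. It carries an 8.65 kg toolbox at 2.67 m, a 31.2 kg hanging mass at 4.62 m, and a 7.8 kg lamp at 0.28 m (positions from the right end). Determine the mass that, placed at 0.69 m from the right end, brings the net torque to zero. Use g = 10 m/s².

Choose the knife-edge (at 2.35 m from the right end) as the axis so the support reaction has zero arm there.
Toolbox: 8.65 × 10 = 86.5 N down at 2.67 m → arm 0.32 m, τ = 86.5 × 0.32 = 27.68 N·m counterclockwise.
Hanging mass: 31.2 × 10 = 312 N down at 4.62 m → arm 2.27 m, τ = 312 × 2.27 = 708.2 N·m counterclockwise.
Lamp: 7.8 × 10 = 78 N down at 0.28 m → arm 2.07 m, τ = 78 × 2.07 = 161.5 N·m clockwise.
Net moment of known loads = 574.4 N·m counterclockwise.
An unknown mass m at 0.69 m has arm 1.66 m; its moment is m·g·1.66 clockwise.
Στ = 0 ⇒ m × 10 × 1.66 = 574.4 ⇒ m = 574.4 / (10 × 1.66) = 34.6 kg.

m ≈ 34.6 kg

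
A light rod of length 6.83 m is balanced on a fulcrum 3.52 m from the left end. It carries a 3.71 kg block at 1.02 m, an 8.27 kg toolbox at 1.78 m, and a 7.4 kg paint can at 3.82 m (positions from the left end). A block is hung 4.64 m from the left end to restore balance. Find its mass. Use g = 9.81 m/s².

m ≈ 19.1 kg

Taking torques about the fulcrum (at 3.52 m from the left end):
Block: 3.71 × 9.81 = 36.4 N down at 1.02 m → arm 2.5 m, τ = 36.4 × 2.5 = 91 N·m counterclockwise.
Toolbox: 8.27 × 9.81 = 81.13 N down at 1.78 m → arm 1.74 m, τ = 81.13 × 1.74 = 141.2 N·m counterclockwise.
Paint can: 7.4 × 9.81 = 72.59 N down at 3.82 m → arm 0.3 m, τ = 72.59 × 0.3 = 21.78 N·m clockwise.
Net moment of known loads = 210.4 N·m counterclockwise.
An unknown mass m at 4.64 m has arm 1.12 m; its moment is m·g·1.12 clockwise.
Balancing moments: m × 9.81 × 1.12 = 210.4, giving m = 210.4 / (9.81 × 1.12) = 19.1 kg.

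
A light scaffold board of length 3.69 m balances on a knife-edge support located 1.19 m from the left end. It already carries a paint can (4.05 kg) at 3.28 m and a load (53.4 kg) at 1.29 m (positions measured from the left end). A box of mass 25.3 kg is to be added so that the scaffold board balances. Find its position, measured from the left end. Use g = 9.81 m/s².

About the knife-edge support (at 1.19 m from the left end):
Paint can: 4.05 × 9.81 = 39.73 N down at 3.28 m → arm 2.09 m, τ = 39.73 × 2.09 = 83.04 N·m clockwise.
Load: 53.4 × 9.81 = 523.9 N down at 1.29 m → arm 0.1 m, τ = 523.9 × 0.1 = 52.39 N·m clockwise.
Net moment of existing loads = 135.4 N·m clockwise.
The box weighs 25.3 × 9.81 = 248.2 N and must supply an equal counterclockwise moment, so its lever arm about the knife-edge support is 135.4 / 248.2 = 0.546 m.
That puts it at 1.19 − 0.546 = 0.644 m from the left end.

x ≈ 0.644 m from the left end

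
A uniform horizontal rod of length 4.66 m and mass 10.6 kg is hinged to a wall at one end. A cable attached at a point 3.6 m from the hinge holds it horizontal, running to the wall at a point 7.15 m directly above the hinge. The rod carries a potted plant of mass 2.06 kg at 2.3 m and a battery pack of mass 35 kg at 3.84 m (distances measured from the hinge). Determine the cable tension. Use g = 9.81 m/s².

T ≈ 500 N

Taking torques about the hinge:
Beam weight: 10.6 × 9.81 = 104 N down at 2.33 m → arm 2.33 m, τ = 104 × 2.33 = 242.3 N·m clockwise.
Potted plant: 2.06 × 9.81 = 20.21 N down at 2.3 m → arm 2.3 m, τ = 20.21 × 2.3 = 46.48 N·m clockwise.
Battery pack: 35 × 9.81 = 343.4 N down at 3.84 m → arm 3.84 m, τ = 343.4 × 3.84 = 1319 N·m clockwise.
Total clockwise load moment = 1608 N·m.
The cable tension T acts at 3.6 m; only its component perpendicular to the rod, T sinθ, produces torque. sinθ = h/√(h²+d²) = 7.15/√(7.15²+3.6²) = 0.8932.
Setting net torque to zero: T × 3.6 × 0.8932 = 1608 → T = 1608 / 3.216 = 500 N.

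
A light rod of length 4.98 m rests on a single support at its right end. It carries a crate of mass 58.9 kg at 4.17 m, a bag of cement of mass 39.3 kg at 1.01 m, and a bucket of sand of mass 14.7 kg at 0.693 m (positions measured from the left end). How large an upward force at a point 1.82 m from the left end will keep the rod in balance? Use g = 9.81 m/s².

F ≈ 828 N

Take moments about the right end.
Crate: 58.9 × 9.81 = 577.8 N down at 4.17 m → arm 0.81 m, τ = 577.8 × 0.81 = 468 N·m counterclockwise.
Bag of cement: 39.3 × 9.81 = 385.5 N down at 1.01 m → arm 3.97 m, τ = 385.5 × 3.97 = 1530 N·m counterclockwise.
Bucket of sand: 14.7 × 9.81 = 144.2 N down at 0.693 m → arm 4.287 m, τ = 144.2 × 4.287 = 618.2 N·m counterclockwise.
Net moment of the loads = 2616 N·m counterclockwise.
The upward force F acts at a point 1.82 m from the left end, arm 3.16 m, giving F × 3.16 clockwise.
For rotational equilibrium, F × 3.16 = 2616, so F = 2616 / 3.16 = 828 N.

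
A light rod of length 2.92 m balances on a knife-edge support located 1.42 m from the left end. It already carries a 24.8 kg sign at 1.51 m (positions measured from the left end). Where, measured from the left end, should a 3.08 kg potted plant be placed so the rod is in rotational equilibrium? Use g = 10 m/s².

x ≈ 0.695 m from the left end

About the knife-edge support (at 1.42 m from the left end):
Sign: 24.8 × 10 = 248 N down at 1.51 m → arm 0.09 m, τ = 248 × 0.09 = 22.32 N·m clockwise.
Net moment of existing loads = 22.32 N·m clockwise.
The potted plant weighs 3.08 × 10 = 30.8 N and must supply an equal counterclockwise moment, so its lever arm about the knife-edge support is 22.32 / 30.8 = 0.725 m.
That puts it at 1.42 − 0.725 = 0.695 m from the left end.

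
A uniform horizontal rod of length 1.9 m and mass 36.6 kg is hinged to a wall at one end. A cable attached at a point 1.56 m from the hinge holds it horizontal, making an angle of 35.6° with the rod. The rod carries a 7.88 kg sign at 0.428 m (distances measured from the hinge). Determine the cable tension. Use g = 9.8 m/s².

About the hinge:
Beam weight: 36.6 × 9.8 = 358.7 N down at 0.95 m → arm 0.95 m, τ = 358.7 × 0.95 = 340.8 N·m clockwise.
Sign: 7.88 × 9.8 = 77.22 N down at 0.428 m → arm 0.428 m, τ = 77.22 × 0.428 = 33.05 N·m clockwise.
Total clockwise load moment = 373.9 N·m.
The cable tension T acts at 1.56 m; only its component perpendicular to the rod, T sinθ, produces torque. sin 35.6° = 0.5821.
Στ = 0 ⇒ T × 1.56 × 0.5821 = 373.9 ⇒ T = 373.9 / 0.9081 = 412 N.

T ≈ 412 N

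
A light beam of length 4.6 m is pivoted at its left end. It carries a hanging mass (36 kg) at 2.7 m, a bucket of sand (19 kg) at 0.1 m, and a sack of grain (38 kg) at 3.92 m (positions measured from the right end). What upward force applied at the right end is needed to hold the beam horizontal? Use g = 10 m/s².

Taking torques about the left end:
Hanging mass: 36 × 10 = 360 N down at 2.7 m → arm 1.9 m, τ = 360 × 1.9 = 684 N·m clockwise.
Bucket of sand: 19 × 10 = 190 N down at 0.1 m → arm 4.5 m, τ = 190 × 4.5 = 855 N·m clockwise.
Sack of grain: 38 × 10 = 380 N down at 3.92 m → arm 0.68 m, τ = 380 × 0.68 = 258.4 N·m clockwise.
Net moment of the loads = 1797 N·m clockwise.
The upward force F acts at the right end, arm 4.6 m, giving F × 4.6 counterclockwise.
Setting net torque to zero: F × 4.6 = 1797 → F = 1797 / 4.6 = 391 N.

F ≈ 391 N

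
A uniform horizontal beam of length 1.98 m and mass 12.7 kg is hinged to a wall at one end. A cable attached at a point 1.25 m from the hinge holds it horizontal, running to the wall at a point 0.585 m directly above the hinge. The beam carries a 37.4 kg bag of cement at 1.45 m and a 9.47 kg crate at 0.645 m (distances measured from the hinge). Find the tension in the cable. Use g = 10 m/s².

Sum moments about the hinge (the unknown hinge reaction has zero arm there).
Beam weight: 12.7 × 10 = 127 N down at 0.99 m → arm 0.99 m, τ = 127 × 0.99 = 125.7 N·m clockwise.
Bag of cement: 37.4 × 10 = 374 N down at 1.45 m → arm 1.45 m, τ = 374 × 1.45 = 542.3 N·m clockwise.
Crate: 9.47 × 10 = 94.7 N down at 0.645 m → arm 0.645 m, τ = 94.7 × 0.645 = 61.08 N·m clockwise.
Total clockwise load moment = 729.1 N·m.
The cable tension T acts at 1.25 m; only its component perpendicular to the beam, T sinθ, produces torque. sinθ = h/√(h²+d²) = 0.585/√(0.585²+1.25²) = 0.4239.
Setting net torque to zero: T × 1.25 × 0.4239 = 729.1 → T = 729.1 / 0.5299 = 1380 N.

T ≈ 1380 N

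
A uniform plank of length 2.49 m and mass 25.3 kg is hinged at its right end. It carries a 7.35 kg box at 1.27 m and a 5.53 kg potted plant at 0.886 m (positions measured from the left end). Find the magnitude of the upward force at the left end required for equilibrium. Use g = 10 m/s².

F ≈ 198 N

Sum moments about the right end (the unknown pivot reaction has zero arm there).
Beam weight: 25.3 × 10 = 253 N down at 1.245 m → arm 1.245 m, τ = 253 × 1.245 = 315 N·m counterclockwise.
Box: 7.35 × 10 = 73.5 N down at 1.27 m → arm 1.22 m, τ = 73.5 × 1.22 = 89.67 N·m counterclockwise.
Potted plant: 5.53 × 10 = 55.3 N down at 0.886 m → arm 1.604 m, τ = 55.3 × 1.604 = 88.7 N·m counterclockwise.
Net moment of the loads = 493.4 N·m counterclockwise.
The upward force F acts at the left end, arm 2.49 m, giving F × 2.49 clockwise.
Setting net torque to zero: F × 2.49 = 493.4 → F = 493.4 / 2.49 = 198 N.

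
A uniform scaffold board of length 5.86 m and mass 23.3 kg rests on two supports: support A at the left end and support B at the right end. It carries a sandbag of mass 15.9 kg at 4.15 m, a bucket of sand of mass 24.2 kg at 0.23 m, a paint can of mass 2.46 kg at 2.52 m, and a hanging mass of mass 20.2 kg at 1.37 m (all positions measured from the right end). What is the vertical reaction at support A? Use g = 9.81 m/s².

R_A ≈ 291 N

Taking torques about support B:
Beam weight: 23.3 × 9.81 = 228.6 N down at 2.93 m → arm 2.93 m, τ = 228.6 × 2.93 = 669.8 N·m counterclockwise.
Sandbag: 15.9 × 9.81 = 156 N down at 4.15 m → arm 4.15 m, τ = 156 × 4.15 = 647.4 N·m counterclockwise.
Bucket of sand: 24.2 × 9.81 = 237.4 N down at 0.23 m → arm 0.23 m, τ = 237.4 × 0.23 = 54.6 N·m counterclockwise.
Paint can: 2.46 × 9.81 = 24.13 N down at 2.52 m → arm 2.52 m, τ = 24.13 × 2.52 = 60.81 N·m counterclockwise.
Hanging mass: 20.2 × 9.81 = 198.2 N down at 1.37 m → arm 1.37 m, τ = 198.2 × 1.37 = 271.5 N·m counterclockwise.
Net load moment about support B = 1704 N·m counterclockwise.
Reaction R at support A is upward at 5.86 m, arm 5.86 m → moment R × 5.86 clockwise.
Setting net torque to zero: R × 5.86 = 1704 → R = 291 N.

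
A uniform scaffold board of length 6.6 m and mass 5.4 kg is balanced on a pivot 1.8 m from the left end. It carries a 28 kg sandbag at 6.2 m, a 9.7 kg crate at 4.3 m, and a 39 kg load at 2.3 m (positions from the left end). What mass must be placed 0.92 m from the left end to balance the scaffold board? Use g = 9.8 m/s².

Choose the pivot (at 1.8 m from the left end) as the axis so the support reaction has zero arm there.
Beam weight: 5.4 × 9.8 = 52.92 N down at 3.3 m → arm 1.5 m, τ = 52.92 × 1.5 = 79.38 N·m clockwise.
Sandbag: 28 × 9.8 = 274.4 N down at 6.2 m → arm 4.4 m, τ = 274.4 × 4.4 = 1207 N·m clockwise.
Crate: 9.7 × 9.8 = 95.06 N down at 4.3 m → arm 2.5 m, τ = 95.06 × 2.5 = 237.7 N·m clockwise.
Load: 39 × 9.8 = 382.2 N down at 2.3 m → arm 0.5 m, τ = 382.2 × 0.5 = 191.1 N·m clockwise.
Net moment of known loads = 1715 N·m clockwise.
An unknown mass m at 0.92 m has arm 0.88 m; its moment is m·g·0.88 counterclockwise.
Balancing moments: m × 9.8 × 0.88 = 1715, giving m = 1715 / (9.8 × 0.88) = 199 kg.

m ≈ 199 kg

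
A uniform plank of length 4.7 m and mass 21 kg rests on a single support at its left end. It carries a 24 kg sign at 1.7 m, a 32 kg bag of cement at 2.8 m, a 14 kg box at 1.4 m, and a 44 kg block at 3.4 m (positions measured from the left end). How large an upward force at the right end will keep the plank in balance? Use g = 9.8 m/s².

About the left end:
Beam weight: 21 × 9.8 = 205.8 N down at 2.35 m → arm 2.35 m, τ = 205.8 × 2.35 = 483.6 N·m clockwise.
Sign: 24 × 9.8 = 235.2 N down at 1.7 m → arm 1.7 m, τ = 235.2 × 1.7 = 399.8 N·m clockwise.
Bag of cement: 32 × 9.8 = 313.6 N down at 2.8 m → arm 2.8 m, τ = 313.6 × 2.8 = 878.1 N·m clockwise.
Box: 14 × 9.8 = 137.2 N down at 1.4 m → arm 1.4 m, τ = 137.2 × 1.4 = 192.1 N·m clockwise.
Block: 44 × 9.8 = 431.2 N down at 3.4 m → arm 3.4 m, τ = 431.2 × 3.4 = 1466 N·m clockwise.
Net moment of the loads = 3420 N·m clockwise.
The upward force F acts at the right end, arm 4.7 m, giving F × 4.7 counterclockwise.
Setting net torque to zero: F × 4.7 = 3420 → F = 3420 / 4.7 = 728 N.

F ≈ 728 N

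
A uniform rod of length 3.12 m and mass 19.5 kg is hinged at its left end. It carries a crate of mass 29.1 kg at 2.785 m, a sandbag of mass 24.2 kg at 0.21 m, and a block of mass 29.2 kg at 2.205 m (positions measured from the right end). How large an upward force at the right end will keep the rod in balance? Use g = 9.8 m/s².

Sum moments about the left end (the unknown pivot reaction has zero arm there).
Beam weight: 19.5 × 9.8 = 191.1 N down at 1.56 m → arm 1.56 m, τ = 191.1 × 1.56 = 298.1 N·m clockwise.
Crate: 29.1 × 9.8 = 285.2 N down at 2.785 m → arm 0.335 m, τ = 285.2 × 0.335 = 95.54 N·m clockwise.
Sandbag: 24.2 × 9.8 = 237.2 N down at 0.21 m → arm 2.91 m, τ = 237.2 × 2.91 = 690.3 N·m clockwise.
Block: 29.2 × 9.8 = 286.2 N down at 2.205 m → arm 0.915 m, τ = 286.2 × 0.915 = 261.9 N·m clockwise.
Net moment of the loads = 1346 N·m clockwise.
The upward force F acts at the right end, arm 3.12 m, giving F × 3.12 counterclockwise.
Balancing moments: F × 3.12 = 1346, giving F = 1346 / 3.12 = 431 N.

F ≈ 431 N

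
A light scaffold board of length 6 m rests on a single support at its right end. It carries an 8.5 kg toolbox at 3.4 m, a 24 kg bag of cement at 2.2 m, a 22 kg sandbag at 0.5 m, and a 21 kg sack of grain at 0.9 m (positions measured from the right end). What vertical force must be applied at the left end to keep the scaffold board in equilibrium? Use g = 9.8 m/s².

Taking torques about the right end:
Toolbox: 8.5 × 9.8 = 83.3 N down at 3.4 m → arm 3.4 m, τ = 83.3 × 3.4 = 283.2 N·m counterclockwise.
Bag of cement: 24 × 9.8 = 235.2 N down at 2.2 m → arm 2.2 m, τ = 235.2 × 2.2 = 517.4 N·m counterclockwise.
Sandbag: 22 × 9.8 = 215.6 N down at 0.5 m → arm 0.5 m, τ = 215.6 × 0.5 = 107.8 N·m counterclockwise.
Sack of grain: 21 × 9.8 = 205.8 N down at 0.9 m → arm 0.9 m, τ = 205.8 × 0.9 = 185.2 N·m counterclockwise.
Net moment of the loads = 1094 N·m counterclockwise.
The upward force F acts at the left end, arm 6 m, giving F × 6 clockwise.
For rotational equilibrium, F × 6 = 1094, so F = 1094 / 6 = 182 N.

F ≈ 182 N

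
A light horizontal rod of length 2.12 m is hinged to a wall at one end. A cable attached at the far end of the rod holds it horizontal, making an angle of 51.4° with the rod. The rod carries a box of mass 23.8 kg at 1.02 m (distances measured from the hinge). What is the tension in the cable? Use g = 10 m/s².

Sum moments about the hinge (the unknown hinge reaction has zero arm there).
Box: 23.8 × 10 = 238 N down at 1.02 m → arm 1.02 m, τ = 238 × 1.02 = 242.8 N·m clockwise.
Total clockwise load moment = 242.8 N·m.
The cable tension T acts at 2.12 m; only its component perpendicular to the rod, T sinθ, produces torque. sin 51.4° = 0.7815.
Balancing moments: T × 2.12 × 0.7815 = 242.8, giving T = 242.8 / 1.657 = 147 N.

T ≈ 147 N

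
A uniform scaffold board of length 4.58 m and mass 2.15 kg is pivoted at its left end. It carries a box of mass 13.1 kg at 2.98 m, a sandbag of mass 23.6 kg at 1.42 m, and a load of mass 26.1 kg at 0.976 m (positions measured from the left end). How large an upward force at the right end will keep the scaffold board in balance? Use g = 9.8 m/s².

F ≈ 220 N

Taking torques about the left end:
Beam weight: 2.15 × 9.8 = 21.07 N down at 2.29 m → arm 2.29 m, τ = 21.07 × 2.29 = 48.25 N·m clockwise.
Box: 13.1 × 9.8 = 128.4 N down at 2.98 m → arm 2.98 m, τ = 128.4 × 2.98 = 382.6 N·m clockwise.
Sandbag: 23.6 × 9.8 = 231.3 N down at 1.42 m → arm 1.42 m, τ = 231.3 × 1.42 = 328.4 N·m clockwise.
Load: 26.1 × 9.8 = 255.8 N down at 0.976 m → arm 0.976 m, τ = 255.8 × 0.976 = 249.7 N·m clockwise.
Net moment of the loads = 1009 N·m clockwise.
The upward force F acts at the right end, arm 4.58 m, giving F × 4.58 counterclockwise.
For rotational equilibrium, F × 4.58 = 1009, so F = 1009 / 4.58 = 220 N.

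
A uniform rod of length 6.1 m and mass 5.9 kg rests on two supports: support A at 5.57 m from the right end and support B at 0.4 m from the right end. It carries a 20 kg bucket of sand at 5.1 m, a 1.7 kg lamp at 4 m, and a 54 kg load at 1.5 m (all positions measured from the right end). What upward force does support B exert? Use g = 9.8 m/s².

Sum moments about support A (its reaction then has zero moment arm).
Beam weight: 5.9 × 9.8 = 57.82 N down at 3.05 m → arm 2.52 m, τ = 57.82 × 2.52 = 145.7 N·m clockwise.
Bucket of sand: 20 × 9.8 = 196 N down at 5.1 m → arm 0.47 m, τ = 196 × 0.47 = 92.12 N·m clockwise.
Lamp: 1.7 × 9.8 = 16.66 N down at 4 m → arm 1.57 m, τ = 16.66 × 1.57 = 26.16 N·m clockwise.
Load: 54 × 9.8 = 529.2 N down at 1.5 m → arm 4.07 m, τ = 529.2 × 4.07 = 2154 N·m clockwise.
Net load moment about support A = 2418 N·m clockwise.
Reaction R at support B is upward at 0.4 m, arm 5.17 m → moment R × 5.17 counterclockwise.
Balancing moments: R × 5.17 = 2418, giving R = 468 N.

R_B ≈ 468 N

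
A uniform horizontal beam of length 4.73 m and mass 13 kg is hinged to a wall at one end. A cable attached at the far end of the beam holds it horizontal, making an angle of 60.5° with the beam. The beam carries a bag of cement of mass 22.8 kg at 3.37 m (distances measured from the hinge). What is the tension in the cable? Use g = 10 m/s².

About the hinge:
Beam weight: 13 × 10 = 130 N down at 2.365 m → arm 2.365 m, τ = 130 × 2.365 = 307.5 N·m clockwise.
Bag of cement: 22.8 × 10 = 228 N down at 3.37 m → arm 3.37 m, τ = 228 × 3.37 = 768.4 N·m clockwise.
Total clockwise load moment = 1076 N·m.
The cable tension T acts at 4.73 m; only its component perpendicular to the beam, T sinθ, produces torque. sin 60.5° = 0.8704.
Setting net torque to zero: T × 4.73 × 0.8704 = 1076 → T = 1076 / 4.117 = 261 N.

T ≈ 261 N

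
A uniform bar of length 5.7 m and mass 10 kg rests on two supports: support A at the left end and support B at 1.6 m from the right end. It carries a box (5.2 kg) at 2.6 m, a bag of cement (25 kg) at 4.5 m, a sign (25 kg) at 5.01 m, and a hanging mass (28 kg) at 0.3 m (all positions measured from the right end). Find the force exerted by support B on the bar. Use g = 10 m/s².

Choose support A as the axis so its reaction then has zero moment arm.
Beam weight: 10 × 10 = 100 N down at 2.85 m → arm 2.85 m, τ = 100 × 2.85 = 285 N·m clockwise.
Box: 5.2 × 10 = 52 N down at 2.6 m → arm 3.1 m, τ = 52 × 3.1 = 161.2 N·m clockwise.
Bag of cement: 25 × 10 = 250 N down at 4.5 m → arm 1.2 m, τ = 250 × 1.2 = 300 N·m clockwise.
Sign: 25 × 10 = 250 N down at 5.01 m → arm 0.69 m, τ = 250 × 0.69 = 172.5 N·m clockwise.
Hanging mass: 28 × 10 = 280 N down at 0.3 m → arm 5.4 m, τ = 280 × 5.4 = 1512 N·m clockwise.
Net load moment about support A = 2431 N·m clockwise.
Reaction R at support B is upward at 1.6 m, arm 4.1 m → moment R × 4.1 counterclockwise.
Balancing moments: R × 4.1 = 2431, giving R = 593 N.

R_B ≈ 593 N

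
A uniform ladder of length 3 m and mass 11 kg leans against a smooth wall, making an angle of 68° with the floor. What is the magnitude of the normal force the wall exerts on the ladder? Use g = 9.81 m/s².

N_wall ≈ 21.8 N

Sum moments about the foot of the ladder (the floor normal and friction both act there and drop out).
Ladder weight 11×9.81 = 107.9 N acts at 1.5 m along the ladder; its horizontal arm is 1.5·cos68° = 0.5619 m → τ = 60.63 N·m clockwise.
Wall normal N acts horizontally at the top; its moment arm is the height L sinθ = 3·sin68° = 2.782 m, counterclockwise.
For rotational equilibrium, N × 2.782 = 60.63, so N = 21.8 N.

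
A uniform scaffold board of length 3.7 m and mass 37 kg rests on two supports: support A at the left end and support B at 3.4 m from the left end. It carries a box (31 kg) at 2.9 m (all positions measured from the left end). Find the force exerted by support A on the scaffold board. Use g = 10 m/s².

R_A ≈ 214 N

Taking torques about support B:
Beam weight: 37 × 10 = 370 N down at 1.85 m → arm 1.55 m, τ = 370 × 1.55 = 573.5 N·m counterclockwise.
Box: 31 × 10 = 310 N down at 2.9 m → arm 0.5 m, τ = 310 × 0.5 = 155 N·m counterclockwise.
Net load moment about support B = 728.5 N·m counterclockwise.
Reaction R at support A is upward at 0 m, arm 3.4 m → moment R × 3.4 clockwise.
For rotational equilibrium, R × 3.4 = 728.5, so R = 214 N.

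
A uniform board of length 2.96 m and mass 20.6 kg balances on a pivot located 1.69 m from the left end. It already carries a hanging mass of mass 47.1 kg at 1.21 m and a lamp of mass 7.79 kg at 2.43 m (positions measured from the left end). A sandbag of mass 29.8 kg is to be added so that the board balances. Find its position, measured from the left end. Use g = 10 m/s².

About the pivot (at 1.69 m from the left end):
Beam weight: 20.6 × 10 = 206 N down at 1.48 m → arm 0.21 m, τ = 206 × 0.21 = 43.26 N·m counterclockwise.
Hanging mass: 47.1 × 10 = 471 N down at 1.21 m → arm 0.48 m, τ = 471 × 0.48 = 226.1 N·m counterclockwise.
Lamp: 7.79 × 10 = 77.9 N down at 2.43 m → arm 0.74 m, τ = 77.9 × 0.74 = 57.65 N·m clockwise.
Net moment of existing loads = 211.7 N·m counterclockwise.
The sandbag weighs 29.8 × 10 = 298 N and must supply an equal clockwise moment, so its lever arm about the pivot is 211.7 / 298 = 0.71 m.
That puts it at 1.69 + 0.71 = 2.4 m from the left end.

x ≈ 2.4 m from the left end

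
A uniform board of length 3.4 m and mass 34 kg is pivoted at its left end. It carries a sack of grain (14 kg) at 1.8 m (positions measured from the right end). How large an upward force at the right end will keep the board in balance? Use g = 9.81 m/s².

Take moments about the left end.
Beam weight: 34 × 9.81 = 333.5 N down at 1.7 m → arm 1.7 m, τ = 333.5 × 1.7 = 566.9 N·m clockwise.
Sack of grain: 14 × 9.81 = 137.3 N down at 1.8 m → arm 1.6 m, τ = 137.3 × 1.6 = 219.7 N·m clockwise.
Net moment of the loads = 786.6 N·m clockwise.
The upward force F acts at the right end, arm 3.4 m, giving F × 3.4 counterclockwise.
Στ = 0 ⇒ F × 3.4 = 786.6 ⇒ F = 786.6 / 3.4 = 231 N.

F ≈ 231 N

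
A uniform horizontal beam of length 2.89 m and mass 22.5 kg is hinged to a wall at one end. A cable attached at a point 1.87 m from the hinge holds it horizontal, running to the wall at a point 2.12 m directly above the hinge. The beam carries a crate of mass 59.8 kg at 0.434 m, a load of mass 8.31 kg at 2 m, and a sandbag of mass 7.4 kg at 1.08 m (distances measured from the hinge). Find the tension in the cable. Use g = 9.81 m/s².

T ≈ 581 N

About the hinge:
Beam weight: 22.5 × 9.81 = 220.7 N down at 1.445 m → arm 1.445 m, τ = 220.7 × 1.445 = 318.9 N·m clockwise.
Crate: 59.8 × 9.81 = 586.6 N down at 0.434 m → arm 0.434 m, τ = 586.6 × 0.434 = 254.6 N·m clockwise.
Load: 8.31 × 9.81 = 81.52 N down at 2 m → arm 2 m, τ = 81.52 × 2 = 163 N·m clockwise.
Sandbag: 7.4 × 9.81 = 72.59 N down at 1.08 m → arm 1.08 m, τ = 72.59 × 1.08 = 78.4 N·m clockwise.
Total clockwise load moment = 814.9 N·m.
The cable tension T acts at 1.87 m; only its component perpendicular to the beam, T sinθ, produces torque. sinθ = h/√(h²+d²) = 2.12/√(2.12²+1.87²) = 0.7499.
Setting net torque to zero: T × 1.87 × 0.7499 = 814.9 → T = 814.9 / 1.402 = 581 N.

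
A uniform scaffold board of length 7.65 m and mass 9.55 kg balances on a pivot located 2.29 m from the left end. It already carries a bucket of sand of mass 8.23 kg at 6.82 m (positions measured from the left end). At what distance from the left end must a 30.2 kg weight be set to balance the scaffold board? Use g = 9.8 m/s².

Taking torques about the pivot (at 2.29 m from the left end):
Beam weight: 9.55 × 9.8 = 93.59 N down at 3.825 m → arm 1.535 m, τ = 93.59 × 1.535 = 143.7 N·m clockwise.
Bucket of sand: 8.23 × 9.8 = 80.65 N down at 6.82 m → arm 4.53 m, τ = 80.65 × 4.53 = 365.3 N·m clockwise.
Net moment of existing loads = 509 N·m clockwise.
The weight weighs 30.2 × 9.8 = 296 N and must supply an equal counterclockwise moment, so its lever arm about the pivot is 509 / 296 = 1.72 m.
That puts it at 2.29 − 1.72 = 0.57 m from the left end.

x ≈ 0.57 m from the left end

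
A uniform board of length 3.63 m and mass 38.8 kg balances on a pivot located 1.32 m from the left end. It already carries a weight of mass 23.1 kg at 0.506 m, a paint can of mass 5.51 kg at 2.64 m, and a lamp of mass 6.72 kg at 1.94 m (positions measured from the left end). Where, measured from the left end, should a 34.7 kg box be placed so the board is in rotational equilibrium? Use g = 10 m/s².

Choose the pivot (at 1.32 m from the left end) as the axis so the support reaction has zero arm there.
Beam weight: 38.8 × 10 = 388 N down at 1.815 m → arm 0.495 m, τ = 388 × 0.495 = 192.1 N·m clockwise.
Weight: 23.1 × 10 = 231 N down at 0.506 m → arm 0.814 m, τ = 231 × 0.814 = 188 N·m counterclockwise.
Paint can: 5.51 × 10 = 55.1 N down at 2.64 m → arm 1.32 m, τ = 55.1 × 1.32 = 72.73 N·m clockwise.
Lamp: 6.72 × 10 = 67.2 N down at 1.94 m → arm 0.62 m, τ = 67.2 × 0.62 = 41.66 N·m clockwise.
Net moment of existing loads = 118.5 N·m clockwise.
The box weighs 34.7 × 10 = 347 N and must supply an equal counterclockwise moment, so its lever arm about the pivot is 118.5 / 347 = 0.341 m.
That puts it at 1.32 − 0.341 = 0.979 m from the left end.

x ≈ 0.979 m from the left end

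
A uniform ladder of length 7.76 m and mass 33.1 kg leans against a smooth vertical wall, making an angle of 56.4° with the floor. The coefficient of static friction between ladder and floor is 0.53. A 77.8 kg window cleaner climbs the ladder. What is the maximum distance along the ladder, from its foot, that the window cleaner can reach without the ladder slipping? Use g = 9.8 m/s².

Taking torques about the foot of the ladder:
Ladder weight 33.1×9.8 = 324.4 N acts at 3.88 m along the ladder; its horizontal arm is 3.88·cos56.4° = 2.147 m → τ = 696.5 N·m clockwise.
Window cleaner weight 77.8×9.8 = 762.4 N at distance d → arm d·cos56.4° → τ = 762.4·d·0.5534 clockwise.
Wall normal N at the top has arm L sinθ = 6.463 m counterclockwise, so Στ = 0 gives N·6.463 = 696.5 + 421.9·d.
ΣFy = 0 ⇒ N_floor = 1087 N, so the maximum friction is μ_s·N_floor = 0.53×1087 = 576.1 N. ΣFx = 0 ⇒ N_wall = f, so at the slipping point N = 576.1 N.
Substituting: 576.1×6.463 = 696.5 + 421.9·d ⇒ d = (3723 − 696.5) / 421.9 = 7.17 m.

d ≈ 7.17 m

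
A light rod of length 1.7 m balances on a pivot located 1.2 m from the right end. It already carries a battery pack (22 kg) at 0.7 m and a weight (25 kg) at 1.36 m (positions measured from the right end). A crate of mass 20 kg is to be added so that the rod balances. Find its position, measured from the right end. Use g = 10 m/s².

x ≈ 1.55 m from the right end

Taking torques about the pivot (at 1.2 m from the right end):
Battery pack: 22 × 10 = 220 N down at 0.7 m → arm 0.5 m, τ = 220 × 0.5 = 110 N·m clockwise.
Weight: 25 × 10 = 250 N down at 1.36 m → arm 0.16 m, τ = 250 × 0.16 = 40 N·m counterclockwise.
Net moment of existing loads = 70 N·m clockwise.
The crate weighs 20 × 10 = 200 N and must supply an equal counterclockwise moment, so its lever arm about the pivot is 70 / 200 = 0.35 m.
That puts it at 1.2 + 0.35 = 1.55 m from the right end.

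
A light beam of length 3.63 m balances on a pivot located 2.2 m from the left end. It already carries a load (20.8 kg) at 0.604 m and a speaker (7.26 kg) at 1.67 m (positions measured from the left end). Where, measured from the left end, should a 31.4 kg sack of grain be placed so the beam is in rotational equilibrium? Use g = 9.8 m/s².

x ≈ 3.38 m from the left end

Take moments about the pivot (at 2.2 m from the left end).
Load: 20.8 × 9.8 = 203.8 N down at 0.604 m → arm 1.596 m, τ = 203.8 × 1.596 = 325.3 N·m counterclockwise.
Speaker: 7.26 × 9.8 = 71.15 N down at 1.67 m → arm 0.53 m, τ = 71.15 × 0.53 = 37.71 N·m counterclockwise.
Net moment of existing loads = 363 N·m counterclockwise.
The sack of grain weighs 31.4 × 9.8 = 307.7 N and must supply an equal clockwise moment, so its lever arm about the pivot is 363 / 307.7 = 1.18 m.
That puts it at 2.2 + 1.18 = 3.38 m from the left end.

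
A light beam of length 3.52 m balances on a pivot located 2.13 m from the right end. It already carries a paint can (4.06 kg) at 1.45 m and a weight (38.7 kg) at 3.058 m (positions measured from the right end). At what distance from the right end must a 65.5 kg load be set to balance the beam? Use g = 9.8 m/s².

x ≈ 1.62 m from the right end

About the pivot (at 2.13 m from the right end):
Paint can: 4.06 × 9.8 = 39.79 N down at 1.45 m → arm 0.68 m, τ = 39.79 × 0.68 = 27.06 N·m clockwise.
Weight: 38.7 × 9.8 = 379.3 N down at 3.058 m → arm 0.928 m, τ = 379.3 × 0.928 = 352 N·m counterclockwise.
Net moment of existing loads = 324.9 N·m counterclockwise.
The load weighs 65.5 × 9.8 = 641.9 N and must supply an equal clockwise moment, so its lever arm about the pivot is 324.9 / 641.9 = 0.506 m.
That puts it at 2.13 − 0.506 = 1.62 m from the right end.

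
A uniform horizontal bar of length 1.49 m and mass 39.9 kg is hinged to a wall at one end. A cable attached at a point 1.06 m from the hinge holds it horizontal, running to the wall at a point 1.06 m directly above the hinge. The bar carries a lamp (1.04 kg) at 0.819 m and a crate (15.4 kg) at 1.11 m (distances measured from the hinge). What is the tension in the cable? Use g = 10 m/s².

T ≈ 636 N

About the hinge:
Beam weight: 39.9 × 10 = 399 N down at 0.745 m → arm 0.745 m, τ = 399 × 0.745 = 297.3 N·m clockwise.
Lamp: 1.04 × 10 = 10.4 N down at 0.819 m → arm 0.819 m, τ = 10.4 × 0.819 = 8.518 N·m clockwise.
Crate: 15.4 × 10 = 154 N down at 1.11 m → arm 1.11 m, τ = 154 × 1.11 = 170.9 N·m clockwise.
Total clockwise load moment = 476.7 N·m.
The cable tension T acts at 1.06 m; only its component perpendicular to the bar, T sinθ, produces torque. sinθ = h/√(h²+d²) = 1.06/√(1.06²+1.06²) = 0.7071.
For rotational equilibrium, T × 1.06 × 0.7071 = 476.7, so T = 476.7 / 0.7495 = 636 N.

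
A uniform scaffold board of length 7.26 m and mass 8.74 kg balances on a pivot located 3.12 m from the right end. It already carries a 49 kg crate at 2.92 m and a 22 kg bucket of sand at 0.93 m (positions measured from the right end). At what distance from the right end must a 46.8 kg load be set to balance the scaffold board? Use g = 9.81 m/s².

About the pivot (at 3.12 m from the right end):
Beam weight: 8.74 × 9.81 = 85.74 N down at 3.63 m → arm 0.51 m, τ = 85.74 × 0.51 = 43.73 N·m counterclockwise.
Crate: 49 × 9.81 = 480.7 N down at 2.92 m → arm 0.2 m, τ = 480.7 × 0.2 = 96.14 N·m clockwise.
Bucket of sand: 22 × 9.81 = 215.8 N down at 0.93 m → arm 2.19 m, τ = 215.8 × 2.19 = 472.6 N·m clockwise.
Net moment of existing loads = 525 N·m clockwise.
The load weighs 46.8 × 9.81 = 459.1 N and must supply an equal counterclockwise moment, so its lever arm about the pivot is 525 / 459.1 = 1.14 m.
That puts it at 3.12 + 1.14 = 4.26 m from the right end.

x ≈ 4.26 m from the right end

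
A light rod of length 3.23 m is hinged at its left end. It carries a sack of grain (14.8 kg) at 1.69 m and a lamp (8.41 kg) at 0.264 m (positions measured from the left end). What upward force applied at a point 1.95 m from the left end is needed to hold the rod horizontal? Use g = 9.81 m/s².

Take moments about the left end.
Sack of grain: 14.8 × 9.81 = 145.2 N down at 1.69 m → arm 1.69 m, τ = 145.2 × 1.69 = 245.4 N·m clockwise.
Lamp: 8.41 × 9.81 = 82.5 N down at 0.264 m → arm 0.264 m, τ = 82.5 × 0.264 = 21.78 N·m clockwise.
Net moment of the loads = 267.2 N·m clockwise.
The upward force F acts at a point 1.95 m from the left end, arm 1.95 m, giving F × 1.95 counterclockwise.
Balancing moments: F × 1.95 = 267.2, giving F = 267.2 / 1.95 = 137 N.

F ≈ 137 N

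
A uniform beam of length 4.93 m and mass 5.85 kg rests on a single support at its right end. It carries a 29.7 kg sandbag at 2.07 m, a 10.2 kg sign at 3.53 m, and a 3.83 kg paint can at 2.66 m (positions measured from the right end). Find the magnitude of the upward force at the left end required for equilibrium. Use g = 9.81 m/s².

F ≈ 243 N

Sum moments about the right end (the unknown pivot reaction has zero arm there).
Beam weight: 5.85 × 9.81 = 57.39 N down at 2.465 m → arm 2.465 m, τ = 57.39 × 2.465 = 141.5 N·m counterclockwise.
Sandbag: 29.7 × 9.81 = 291.4 N down at 2.07 m → arm 2.07 m, τ = 291.4 × 2.07 = 603.2 N·m counterclockwise.
Sign: 10.2 × 9.81 = 100.1 N down at 3.53 m → arm 3.53 m, τ = 100.1 × 3.53 = 353.4 N·m counterclockwise.
Paint can: 3.83 × 9.81 = 37.57 N down at 2.66 m → arm 2.66 m, τ = 37.57 × 2.66 = 99.94 N·m counterclockwise.
Net moment of the loads = 1198 N·m counterclockwise.
The upward force F acts at the left end, arm 4.93 m, giving F × 4.93 clockwise.
Στ = 0 ⇒ F × 4.93 = 1198 ⇒ F = 1198 / 4.93 = 243 N.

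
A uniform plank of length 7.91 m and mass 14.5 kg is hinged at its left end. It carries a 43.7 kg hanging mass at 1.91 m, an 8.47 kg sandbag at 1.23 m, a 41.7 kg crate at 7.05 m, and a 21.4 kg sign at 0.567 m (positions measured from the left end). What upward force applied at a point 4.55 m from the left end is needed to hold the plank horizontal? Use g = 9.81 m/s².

F ≈ 986 N

About the left end:
Beam weight: 14.5 × 9.81 = 142.2 N down at 3.955 m → arm 3.955 m, τ = 142.2 × 3.955 = 562.4 N·m clockwise.
Hanging mass: 43.7 × 9.81 = 428.7 N down at 1.91 m → arm 1.91 m, τ = 428.7 × 1.91 = 818.8 N·m clockwise.
Sandbag: 8.47 × 9.81 = 83.09 N down at 1.23 m → arm 1.23 m, τ = 83.09 × 1.23 = 102.2 N·m clockwise.
Crate: 41.7 × 9.81 = 409.1 N down at 7.05 m → arm 7.05 m, τ = 409.1 × 7.05 = 2884 N·m clockwise.
Sign: 21.4 × 9.81 = 209.9 N down at 0.567 m → arm 0.567 m, τ = 209.9 × 0.567 = 119 N·m clockwise.
Net moment of the loads = 4486 N·m clockwise.
The upward force F acts at a point 4.55 m from the left end, arm 4.55 m, giving F × 4.55 counterclockwise.
Balancing moments: F × 4.55 = 4486, giving F = 4486 / 4.55 = 986 N.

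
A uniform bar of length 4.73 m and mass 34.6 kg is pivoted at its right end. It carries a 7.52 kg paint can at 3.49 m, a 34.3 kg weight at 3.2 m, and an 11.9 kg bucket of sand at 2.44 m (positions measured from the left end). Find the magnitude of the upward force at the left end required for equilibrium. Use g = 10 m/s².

Choose the right end as the axis so the unknown pivot reaction has zero arm there.
Beam weight: 34.6 × 10 = 346 N down at 2.365 m → arm 2.365 m, τ = 346 × 2.365 = 818.3 N·m counterclockwise.
Paint can: 7.52 × 10 = 75.2 N down at 3.49 m → arm 1.24 m, τ = 75.2 × 1.24 = 93.25 N·m counterclockwise.
Weight: 34.3 × 10 = 343 N down at 3.2 m → arm 1.53 m, τ = 343 × 1.53 = 524.8 N·m counterclockwise.
Bucket of sand: 11.9 × 10 = 119 N down at 2.44 m → arm 2.29 m, τ = 119 × 2.29 = 272.5 N·m counterclockwise.
Net moment of the loads = 1709 N·m counterclockwise.
The upward force F acts at the left end, arm 4.73 m, giving F × 4.73 clockwise.
Στ = 0 ⇒ F × 4.73 = 1709 ⇒ F = 1709 / 4.73 = 361 N.

F ≈ 361 N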